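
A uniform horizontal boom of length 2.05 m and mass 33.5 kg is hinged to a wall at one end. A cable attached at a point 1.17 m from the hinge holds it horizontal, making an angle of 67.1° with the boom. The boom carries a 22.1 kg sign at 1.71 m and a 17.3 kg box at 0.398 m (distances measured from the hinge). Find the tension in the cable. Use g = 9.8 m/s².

Taking torques about the hinge:
Beam weight: 33.5 × 9.8 = 328.3 N down at 1.025 m → arm 1.025 m, τ = 328.3 × 1.025 = 336.5 N·m clockwise.
Sign: 22.1 × 9.8 = 216.6 N down at 1.71 m → arm 1.71 m, τ = 216.6 × 1.71 = 370.4 N·m clockwise.
Box: 17.3 × 9.8 = 169.5 N down at 0.398 m → arm 0.398 m, τ = 169.5 × 0.398 = 67.46 N·m clockwise.
Total clockwise load moment = 774.4 N·m.
The cable tension T acts at 1.17 m; only its component perpendicular to the boom, T sinθ, produces torque. sin 67.1° = 0.9212.
Balancing moments: T × 1.17 × 0.9212 = 774.4, giving T = 774.4 / 1.078 = 718 N.

T ≈ 718 N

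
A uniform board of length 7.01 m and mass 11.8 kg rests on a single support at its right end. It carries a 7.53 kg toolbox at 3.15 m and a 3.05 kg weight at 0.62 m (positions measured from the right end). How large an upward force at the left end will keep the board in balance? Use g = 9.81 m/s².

Taking torques about the right end:
Beam weight: 11.8 × 9.81 = 115.8 N down at 3.505 m → arm 3.505 m, τ = 115.8 × 3.505 = 405.9 N·m counterclockwise.
Toolbox: 7.53 × 9.81 = 73.87 N down at 3.15 m → arm 3.15 m, τ = 73.87 × 3.15 = 232.7 N·m counterclockwise.
Weight: 3.05 × 9.81 = 29.92 N down at 0.62 m → arm 0.62 m, τ = 29.92 × 0.62 = 18.55 N·m counterclockwise.
Net moment of the loads = 657.1 N·m counterclockwise.
The upward force F acts at the left end, arm 7.01 m, giving F × 7.01 clockwise.
Στ = 0 ⇒ F × 7.01 = 657.1 ⇒ F = 657.1 / 7.01 = 93.7 N.

F ≈ 93.7 N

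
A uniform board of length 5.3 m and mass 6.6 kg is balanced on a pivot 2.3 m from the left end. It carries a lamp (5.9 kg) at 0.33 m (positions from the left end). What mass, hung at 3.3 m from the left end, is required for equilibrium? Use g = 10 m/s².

m ≈ 9.31 kg

Taking torques about the pivot (at 2.3 m from the left end):
Beam weight: 6.6 × 10 = 66 N down at 2.65 m → arm 0.35 m, τ = 66 × 0.35 = 23.1 N·m clockwise.
Lamp: 5.9 × 10 = 59 N down at 0.33 m → arm 1.97 m, τ = 59 × 1.97 = 116.2 N·m counterclockwise.
Net moment of known loads = 93.1 N·m counterclockwise.
An unknown mass m at 3.3 m has arm 1 m; its moment is m·g·1 clockwise.
Balancing moments: m × 10 × 1 = 93.1, giving m = 93.1 / (10 × 1) = 9.31 kg.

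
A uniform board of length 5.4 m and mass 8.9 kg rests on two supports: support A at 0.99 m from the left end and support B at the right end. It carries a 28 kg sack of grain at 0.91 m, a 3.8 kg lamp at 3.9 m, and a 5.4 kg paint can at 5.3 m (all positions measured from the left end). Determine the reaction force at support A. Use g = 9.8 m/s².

R_A ≈ 347 N

Choose support B as the axis so its reaction then has zero moment arm.
Beam weight: 8.9 × 9.8 = 87.22 N down at 2.7 m → arm 2.7 m, τ = 87.22 × 2.7 = 235.5 N·m counterclockwise.
Sack of grain: 28 × 9.8 = 274.4 N down at 0.91 m → arm 4.49 m, τ = 274.4 × 4.49 = 1232 N·m counterclockwise.
Lamp: 3.8 × 9.8 = 37.24 N down at 3.9 m → arm 1.5 m, τ = 37.24 × 1.5 = 55.86 N·m counterclockwise.
Paint can: 5.4 × 9.8 = 52.92 N down at 5.3 m → arm 0.1 m, τ = 52.92 × 0.1 = 5.292 N·m counterclockwise.
Net load moment about support B = 1529 N·m counterclockwise.
Reaction R at support A is upward at 0.99 m, arm 4.41 m → moment R × 4.41 clockwise.
Balancing moments: R × 4.41 = 1529, giving R = 347 N.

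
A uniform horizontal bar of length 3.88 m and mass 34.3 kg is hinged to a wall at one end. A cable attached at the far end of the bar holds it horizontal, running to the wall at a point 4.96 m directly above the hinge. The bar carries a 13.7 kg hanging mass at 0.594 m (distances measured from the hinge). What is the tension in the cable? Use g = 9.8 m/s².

About the hinge:
Beam weight: 34.3 × 9.8 = 336.1 N down at 1.94 m → arm 1.94 m, τ = 336.1 × 1.94 = 652 N·m clockwise.
Hanging mass: 13.7 × 9.8 = 134.3 N down at 0.594 m → arm 0.594 m, τ = 134.3 × 0.594 = 79.77 N·m clockwise.
Total clockwise load moment = 731.8 N·m.
The cable tension T acts at 3.88 m; only its component perpendicular to the bar, T sinθ, produces torque. sinθ = h/√(h²+d²) = 4.96/√(4.96²+3.88²) = 0.7876.
Setting net torque to zero: T × 3.88 × 0.7876 = 731.8 → T = 731.8 / 3.056 = 239 N.

T ≈ 239 N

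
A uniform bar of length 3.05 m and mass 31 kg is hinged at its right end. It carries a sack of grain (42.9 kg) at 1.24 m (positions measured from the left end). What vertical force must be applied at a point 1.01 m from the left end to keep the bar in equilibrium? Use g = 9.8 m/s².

Taking torques about the right end:
Beam weight: 31 × 9.8 = 303.8 N down at 1.525 m → arm 1.525 m, τ = 303.8 × 1.525 = 463.3 N·m counterclockwise.
Sack of grain: 42.9 × 9.8 = 420.4 N down at 1.24 m → arm 1.81 m, τ = 420.4 × 1.81 = 760.9 N·m counterclockwise.
Net moment of the loads = 1224 N·m counterclockwise.
The upward force F acts at a point 1.01 m from the left end, arm 2.04 m, giving F × 2.04 clockwise.
Balancing moments: F × 2.04 = 1224, giving F = 1224 / 2.04 = 600 N.

F ≈ 600 N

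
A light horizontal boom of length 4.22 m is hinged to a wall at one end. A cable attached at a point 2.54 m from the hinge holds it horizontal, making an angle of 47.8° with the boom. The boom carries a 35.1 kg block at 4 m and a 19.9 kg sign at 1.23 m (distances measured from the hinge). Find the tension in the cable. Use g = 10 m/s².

T ≈ 876 N

Sum moments about the hinge (the unknown hinge reaction has zero arm there).
Block: 35.1 × 10 = 351 N down at 4 m → arm 4 m, τ = 351 × 4 = 1404 N·m clockwise.
Sign: 19.9 × 10 = 199 N down at 1.23 m → arm 1.23 m, τ = 199 × 1.23 = 244.8 N·m clockwise.
Total clockwise load moment = 1649 N·m.
The cable tension T acts at 2.54 m; only its component perpendicular to the boom, T sinθ, produces torque. sin 47.8° = 0.7408.
For rotational equilibrium, T × 2.54 × 0.7408 = 1649, so T = 1649 / 1.882 = 876 N.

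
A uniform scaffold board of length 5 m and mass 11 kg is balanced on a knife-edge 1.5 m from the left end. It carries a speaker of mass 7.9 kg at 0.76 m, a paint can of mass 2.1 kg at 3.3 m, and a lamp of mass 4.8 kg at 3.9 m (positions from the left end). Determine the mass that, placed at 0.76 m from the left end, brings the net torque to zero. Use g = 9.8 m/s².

m ≈ 27.6 kg

Choose the knife-edge (at 1.5 m from the left end) as the axis so the support reaction has zero arm there.
Beam weight: 11 × 9.8 = 107.8 N down at 2.5 m → arm 1 m, τ = 107.8 × 1 = 107.8 N·m clockwise.
Speaker: 7.9 × 9.8 = 77.42 N down at 0.76 m → arm 0.74 m, τ = 77.42 × 0.74 = 57.29 N·m counterclockwise.
Paint can: 2.1 × 9.8 = 20.58 N down at 3.3 m → arm 1.8 m, τ = 20.58 × 1.8 = 37.04 N·m clockwise.
Lamp: 4.8 × 9.8 = 47.04 N down at 3.9 m → arm 2.4 m, τ = 47.04 × 2.4 = 112.9 N·m clockwise.
Net moment of known loads = 200.4 N·m clockwise.
An unknown mass m at 0.76 m has arm 0.74 m; its moment is m·g·0.74 counterclockwise.
Στ = 0 ⇒ m × 9.8 × 0.74 = 200.4 ⇒ m = 200.4 / (9.8 × 0.74) = 27.6 kg.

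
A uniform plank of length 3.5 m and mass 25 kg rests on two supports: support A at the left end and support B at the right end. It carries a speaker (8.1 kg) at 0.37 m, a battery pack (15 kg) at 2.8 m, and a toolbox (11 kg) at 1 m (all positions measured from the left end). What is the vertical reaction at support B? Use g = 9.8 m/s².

R_B ≈ 279 N

Sum moments about support A (its reaction then has zero moment arm).
Beam weight: 25 × 9.8 = 245 N down at 1.75 m → arm 1.75 m, τ = 245 × 1.75 = 428.8 N·m clockwise.
Speaker: 8.1 × 9.8 = 79.38 N down at 0.37 m → arm 0.37 m, τ = 79.38 × 0.37 = 29.37 N·m clockwise.
Battery pack: 15 × 9.8 = 147 N down at 2.8 m → arm 2.8 m, τ = 147 × 2.8 = 411.6 N·m clockwise.
Toolbox: 11 × 9.8 = 107.8 N down at 1 m → arm 1 m, τ = 107.8 × 1 = 107.8 N·m clockwise.
Net load moment about support A = 977.6 N·m clockwise.
Reaction R at support B is upward at 3.5 m, arm 3.5 m → moment R × 3.5 counterclockwise.
For rotational equilibrium, R × 3.5 = 977.6, so R = 279 N.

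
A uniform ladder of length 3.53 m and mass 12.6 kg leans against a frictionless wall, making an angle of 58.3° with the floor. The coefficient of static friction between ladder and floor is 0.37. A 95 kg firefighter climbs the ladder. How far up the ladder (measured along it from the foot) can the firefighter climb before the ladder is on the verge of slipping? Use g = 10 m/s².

d ≈ 2.16 m

Choose the foot of the ladder as the axis so the floor normal and friction both act there and drop out.
Ladder weight 12.6×10 = 126 N acts at 1.765 m along the ladder; its horizontal arm is 1.765·cos58.3° = 0.9275 m → τ = 116.9 N·m clockwise.
Firefighter weight 95×10 = 950 N at distance d → arm d·cos58.3° → τ = 950·d·0.5255 clockwise.
Wall normal N at the top has arm L sinθ = 3.003 m counterclockwise, so Στ = 0 gives N·3.003 = 116.9 + 499.2·d.
ΣFy = 0 ⇒ N_floor = 1076 N, so the maximum friction is μ_s·N_floor = 0.37×1076 = 398.1 N. ΣFx = 0 ⇒ N_wall = f, so at the slipping point N = 398.1 N.
Substituting: 398.1×3.003 = 116.9 + 499.2·d ⇒ d = (1195 − 116.9) / 499.2 = 2.16 m.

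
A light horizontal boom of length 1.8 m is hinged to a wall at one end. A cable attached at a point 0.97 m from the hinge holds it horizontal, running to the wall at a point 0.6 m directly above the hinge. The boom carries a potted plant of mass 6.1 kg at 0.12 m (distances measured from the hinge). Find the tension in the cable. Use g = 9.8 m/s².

Take moments about the hinge.
Potted plant: 6.1 × 9.8 = 59.78 N down at 0.12 m → arm 0.12 m, τ = 59.78 × 0.12 = 7.174 N·m clockwise.
Total clockwise load moment = 7.174 N·m.
The cable tension T acts at 0.97 m; only its component perpendicular to the boom, T sinθ, produces torque. sinθ = h/√(h²+d²) = 0.6/√(0.6²+0.97²) = 0.5261.
Balancing moments: T × 0.97 × 0.5261 = 7.174, giving T = 7.174 / 0.5103 = 14.1 N.

T ≈ 14.1 N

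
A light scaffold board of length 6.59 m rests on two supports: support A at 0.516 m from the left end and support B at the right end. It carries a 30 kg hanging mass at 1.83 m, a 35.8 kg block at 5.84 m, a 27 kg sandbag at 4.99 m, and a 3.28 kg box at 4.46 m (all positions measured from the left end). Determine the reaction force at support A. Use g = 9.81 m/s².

Taking torques about support B:
Hanging mass: 30 × 9.81 = 294.3 N down at 1.83 m → arm 4.76 m, τ = 294.3 × 4.76 = 1401 N·m counterclockwise.
Block: 35.8 × 9.81 = 351.2 N down at 5.84 m → arm 0.75 m, τ = 351.2 × 0.75 = 263.4 N·m counterclockwise.
Sandbag: 27 × 9.81 = 264.9 N down at 4.99 m → arm 1.6 m, τ = 264.9 × 1.6 = 423.8 N·m counterclockwise.
Box: 3.28 × 9.81 = 32.18 N down at 4.46 m → arm 2.13 m, τ = 32.18 × 2.13 = 68.54 N·m counterclockwise.
Net load moment about support B = 2157 N·m counterclockwise.
Reaction R at support A is upward at 0.516 m, arm 6.074 m → moment R × 6.074 clockwise.
Στ = 0 ⇒ R × 6.074 = 2157 ⇒ R = 355 N.

R_A ≈ 355 N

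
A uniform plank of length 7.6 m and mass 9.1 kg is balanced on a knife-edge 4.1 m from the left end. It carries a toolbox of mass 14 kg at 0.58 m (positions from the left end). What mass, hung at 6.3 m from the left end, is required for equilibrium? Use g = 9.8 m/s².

m ≈ 23.6 kg

Choose the knife-edge (at 4.1 m from the left end) as the axis so the support reaction has zero arm there.
Beam weight: 9.1 × 9.8 = 89.18 N down at 3.8 m → arm 0.3 m, τ = 89.18 × 0.3 = 26.75 N·m counterclockwise.
Toolbox: 14 × 9.8 = 137.2 N down at 0.58 m → arm 3.52 m, τ = 137.2 × 3.52 = 482.9 N·m counterclockwise.
Net moment of known loads = 509.6 N·m counterclockwise.
An unknown mass m at 6.3 m has arm 2.2 m; its moment is m·g·2.2 clockwise.
For rotational equilibrium, m × 9.8 × 2.2 = 509.6, so m = 509.6 / (9.8 × 2.2) = 23.6 kg.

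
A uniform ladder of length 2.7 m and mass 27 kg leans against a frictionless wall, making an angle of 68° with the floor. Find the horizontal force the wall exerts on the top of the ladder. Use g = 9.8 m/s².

N_wall ≈ 53.5 N

Choose the foot of the ladder as the axis so the floor normal and friction both act there and drop out.
Ladder weight 27×9.8 = 264.6 N acts at 1.35 m along the ladder; its horizontal arm is 1.35·cos68° = 0.5057 m → τ = 133.8 N·m clockwise.
Wall normal N acts horizontally at the top; its moment arm is the height L sinθ = 2.7·sin68° = 2.503 m, counterclockwise.
Balancing moments: N × 2.503 = 133.8, giving N = 53.5 N.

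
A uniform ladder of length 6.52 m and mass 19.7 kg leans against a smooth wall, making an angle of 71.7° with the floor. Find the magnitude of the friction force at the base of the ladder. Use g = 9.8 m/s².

Take moments about the foot of the ladder.
Ladder weight 19.7×9.8 = 193.1 N acts at 3.26 m along the ladder; its horizontal arm is 3.26·cos71.7° = 1.024 m → τ = 197.7 N·m clockwise.
Wall normal N acts horizontally at the top; its moment arm is the height L sinθ = 6.52·sin71.7° = 6.19 m, counterclockwise.
Balancing moments: N × 6.19 = 197.7, giving N = 31.9 N.
ΣFx = 0: friction at the foot balances the wall's push, so f = N_wall = 31.9 N.

f ≈ 31.9 N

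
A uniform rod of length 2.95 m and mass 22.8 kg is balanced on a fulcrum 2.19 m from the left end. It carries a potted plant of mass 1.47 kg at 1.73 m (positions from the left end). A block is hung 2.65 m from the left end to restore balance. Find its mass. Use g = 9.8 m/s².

Choose the fulcrum (at 2.19 m from the left end) as the axis so the support reaction has zero arm there.
Beam weight: 22.8 × 9.8 = 223.4 N down at 1.475 m → arm 0.715 m, τ = 223.4 × 0.715 = 159.7 N·m counterclockwise.
Potted plant: 1.47 × 9.8 = 14.41 N down at 1.73 m → arm 0.46 m, τ = 14.41 × 0.46 = 6.629 N·m counterclockwise.
Net moment of known loads = 166.3 N·m counterclockwise.
An unknown mass m at 2.65 m has arm 0.46 m; its moment is m·g·0.46 clockwise.
For rotational equilibrium, m × 9.8 × 0.46 = 166.3, so m = 166.3 / (9.8 × 0.46) = 36.9 kg.

m ≈ 36.9 kg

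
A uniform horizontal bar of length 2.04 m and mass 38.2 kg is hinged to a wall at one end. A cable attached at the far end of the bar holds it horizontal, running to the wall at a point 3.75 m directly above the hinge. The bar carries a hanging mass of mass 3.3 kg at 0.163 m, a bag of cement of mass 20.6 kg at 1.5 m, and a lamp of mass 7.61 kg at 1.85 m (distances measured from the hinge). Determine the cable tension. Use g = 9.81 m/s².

Choose the hinge as the axis so the unknown hinge reaction has zero arm there.
Beam weight: 38.2 × 9.81 = 374.7 N down at 1.02 m → arm 1.02 m, τ = 374.7 × 1.02 = 382.2 N·m clockwise.
Hanging mass: 3.3 × 9.81 = 32.37 N down at 0.163 m → arm 0.163 m, τ = 32.37 × 0.163 = 5.276 N·m clockwise.
Bag of cement: 20.6 × 9.81 = 202.1 N down at 1.5 m → arm 1.5 m, τ = 202.1 × 1.5 = 303.1 N·m clockwise.
Lamp: 7.61 × 9.81 = 74.65 N down at 1.85 m → arm 1.85 m, τ = 74.65 × 1.85 = 138.1 N·m clockwise.
Total clockwise load moment = 828.7 N·m.
The cable tension T acts at 2.04 m; only its component perpendicular to the bar, T sinθ, produces torque. sinθ = h/√(h²+d²) = 3.75/√(3.75²+2.04²) = 0.8784.
Setting net torque to zero: T × 2.04 × 0.8784 = 828.7 → T = 828.7 / 1.792 = 462 N.

T ≈ 462 N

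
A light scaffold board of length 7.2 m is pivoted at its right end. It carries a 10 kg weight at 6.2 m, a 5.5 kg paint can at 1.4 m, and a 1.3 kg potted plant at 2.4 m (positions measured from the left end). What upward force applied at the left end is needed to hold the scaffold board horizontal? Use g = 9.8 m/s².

F ≈ 65.5 N

Taking torques about the right end:
Weight: 10 × 9.8 = 98 N down at 6.2 m → arm 1 m, τ = 98 × 1 = 98 N·m counterclockwise.
Paint can: 5.5 × 9.8 = 53.9 N down at 1.4 m → arm 5.8 m, τ = 53.9 × 5.8 = 312.6 N·m counterclockwise.
Potted plant: 1.3 × 9.8 = 12.74 N down at 2.4 m → arm 4.8 m, τ = 12.74 × 4.8 = 61.15 N·m counterclockwise.
Net moment of the loads = 471.8 N·m counterclockwise.
The upward force F acts at the left end, arm 7.2 m, giving F × 7.2 clockwise.
For rotational equilibrium, F × 7.2 = 471.8, so F = 471.8 / 7.2 = 65.5 N.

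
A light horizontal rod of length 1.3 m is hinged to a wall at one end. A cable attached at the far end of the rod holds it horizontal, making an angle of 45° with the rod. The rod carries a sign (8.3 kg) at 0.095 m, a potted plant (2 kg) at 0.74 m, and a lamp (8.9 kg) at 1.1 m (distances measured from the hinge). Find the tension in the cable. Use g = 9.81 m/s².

Sum moments about the hinge (the unknown hinge reaction has zero arm there).
Sign: 8.3 × 9.81 = 81.42 N down at 0.095 m → arm 0.095 m, τ = 81.42 × 0.095 = 7.735 N·m clockwise.
Potted plant: 2 × 9.81 = 19.62 N down at 0.74 m → arm 0.74 m, τ = 19.62 × 0.74 = 14.52 N·m clockwise.
Lamp: 8.9 × 9.81 = 87.31 N down at 1.1 m → arm 1.1 m, τ = 87.31 × 1.1 = 96.04 N·m clockwise.
Total clockwise load moment = 118.3 N·m.
The cable tension T acts at 1.3 m; only its component perpendicular to the rod, T sinθ, produces torque. sin 45° = 0.7071.
Balancing moments: T × 1.3 × 0.7071 = 118.3, giving T = 118.3 / 0.9192 = 129 N.

T ≈ 129 N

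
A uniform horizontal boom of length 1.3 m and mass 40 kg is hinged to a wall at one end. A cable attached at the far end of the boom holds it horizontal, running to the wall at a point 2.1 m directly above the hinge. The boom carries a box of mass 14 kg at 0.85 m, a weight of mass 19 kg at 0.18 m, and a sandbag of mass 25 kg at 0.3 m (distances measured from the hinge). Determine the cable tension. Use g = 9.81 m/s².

T ≈ 433 N

Sum moments about the hinge (the unknown hinge reaction has zero arm there).
Beam weight: 40 × 9.81 = 392.4 N down at 0.65 m → arm 0.65 m, τ = 392.4 × 0.65 = 255.1 N·m clockwise.
Box: 14 × 9.81 = 137.3 N down at 0.85 m → arm 0.85 m, τ = 137.3 × 0.85 = 116.7 N·m clockwise.
Weight: 19 × 9.81 = 186.4 N down at 0.18 m → arm 0.18 m, τ = 186.4 × 0.18 = 33.55 N·m clockwise.
Sandbag: 25 × 9.81 = 245.2 N down at 0.3 m → arm 0.3 m, τ = 245.2 × 0.3 = 73.56 N·m clockwise.
Total clockwise load moment = 478.9 N·m.
The cable tension T acts at 1.3 m; only its component perpendicular to the boom, T sinθ, produces torque. sinθ = h/√(h²+d²) = 2.1/√(2.1²+1.3²) = 0.8503.
Στ = 0 ⇒ T × 1.3 × 0.8503 = 478.9 ⇒ T = 478.9 / 1.105 = 433 N.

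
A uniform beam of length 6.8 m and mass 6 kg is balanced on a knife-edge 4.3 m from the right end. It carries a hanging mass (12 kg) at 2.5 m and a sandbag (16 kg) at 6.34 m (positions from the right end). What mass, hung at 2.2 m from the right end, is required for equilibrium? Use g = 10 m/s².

m ≈ 2.69 kg

Take moments about the knife-edge (at 4.3 m from the right end).
Beam weight: 6 × 10 = 60 N down at 3.4 m → arm 0.9 m, τ = 60 × 0.9 = 54 N·m clockwise.
Hanging mass: 12 × 10 = 120 N down at 2.5 m → arm 1.8 m, τ = 120 × 1.8 = 216 N·m clockwise.
Sandbag: 16 × 10 = 160 N down at 6.34 m → arm 2.04 m, τ = 160 × 2.04 = 326.4 N·m counterclockwise.
Net moment of known loads = 56.4 N·m counterclockwise.
An unknown mass m at 2.2 m has arm 2.1 m; its moment is m·g·2.1 clockwise.
Setting net torque to zero: m × 10 × 2.1 = 56.4 → m = 56.4 / (10 × 2.1) = 2.69 kg.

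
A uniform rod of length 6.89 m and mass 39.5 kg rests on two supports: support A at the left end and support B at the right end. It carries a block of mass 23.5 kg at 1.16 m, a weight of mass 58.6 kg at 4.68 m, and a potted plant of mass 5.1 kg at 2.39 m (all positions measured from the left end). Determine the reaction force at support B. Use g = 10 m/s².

Sum moments about support A (its reaction then has zero moment arm).
Beam weight: 39.5 × 10 = 395 N down at 3.445 m → arm 3.445 m, τ = 395 × 3.445 = 1361 N·m clockwise.
Block: 23.5 × 10 = 235 N down at 1.16 m → arm 1.16 m, τ = 235 × 1.16 = 272.6 N·m clockwise.
Weight: 58.6 × 10 = 586 N down at 4.68 m → arm 4.68 m, τ = 586 × 4.68 = 2742 N·m clockwise.
Potted plant: 5.1 × 10 = 51 N down at 2.39 m → arm 2.39 m, τ = 51 × 2.39 = 121.9 N·m clockwise.
Net load moment about support A = 4498 N·m clockwise.
Reaction R at support B is upward at 6.89 m, arm 6.89 m → moment R × 6.89 counterclockwise.
Στ = 0 ⇒ R × 6.89 = 4498 ⇒ R = 653 N.

R_B ≈ 653 N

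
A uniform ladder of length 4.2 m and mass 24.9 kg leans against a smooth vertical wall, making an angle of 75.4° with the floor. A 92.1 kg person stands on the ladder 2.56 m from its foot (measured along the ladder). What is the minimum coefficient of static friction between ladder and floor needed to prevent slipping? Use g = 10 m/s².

μ_min ≈ 0.153

Sum moments about the foot of the ladder (the floor normal and friction both act there and drop out).
Ladder weight 24.9×10 = 249 N acts at 2.1 m along the ladder; its horizontal arm is 2.1·cos75.4° = 0.5293 m → τ = 131.8 N·m clockwise.
Person: 92.1×10 = 921 N at 2.56 m → arm 0.6453 m → τ = 594.3 N·m clockwise.
Wall normal N acts horizontally at the top; its moment arm is the height L sinθ = 4.2·sin75.4° = 4.064 m, counterclockwise.
Balancing moments: N × 4.064 = 726.1, giving N = 178.7 N.
ΣFx = 0 ⇒ f = N_wall = 178.7 N. ΣFy = 0 ⇒ N_floor = 1170 N.
μ_min = f / N_floor = 178.7 / 1170 = 0.153.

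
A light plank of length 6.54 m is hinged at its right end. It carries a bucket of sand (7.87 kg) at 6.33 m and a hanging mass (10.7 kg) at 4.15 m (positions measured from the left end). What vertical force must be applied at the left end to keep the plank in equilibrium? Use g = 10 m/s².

F ≈ 41.6 N

About the right end:
Bucket of sand: 7.87 × 10 = 78.7 N down at 6.33 m → arm 0.21 m, τ = 78.7 × 0.21 = 16.53 N·m counterclockwise.
Hanging mass: 10.7 × 10 = 107 N down at 4.15 m → arm 2.39 m, τ = 107 × 2.39 = 255.7 N·m counterclockwise.
Net moment of the loads = 272.2 N·m counterclockwise.
The upward force F acts at the left end, arm 6.54 m, giving F × 6.54 clockwise.
Setting net torque to zero: F × 6.54 = 272.2 → F = 272.2 / 6.54 = 41.6 N.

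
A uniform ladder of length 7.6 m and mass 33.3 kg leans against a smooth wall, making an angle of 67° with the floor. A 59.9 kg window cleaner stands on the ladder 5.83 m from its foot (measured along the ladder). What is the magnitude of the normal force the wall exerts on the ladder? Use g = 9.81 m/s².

N_wall ≈ 261 N

Sum moments about the foot of the ladder (the floor normal and friction both act there and drop out).
Ladder weight 33.3×9.81 = 326.7 N acts at 3.8 m along the ladder; its horizontal arm is 3.8·cos67° = 1.485 m → τ = 485.1 N·m clockwise.
Window cleaner: 59.9×9.81 = 587.6 N at 5.83 m → arm 2.278 m → τ = 1339 N·m clockwise.
Wall normal N acts horizontally at the top; its moment arm is the height L sinθ = 7.6·sin67° = 6.996 m, counterclockwise.
For rotational equilibrium, N × 6.996 = 1824, so N = 261 N.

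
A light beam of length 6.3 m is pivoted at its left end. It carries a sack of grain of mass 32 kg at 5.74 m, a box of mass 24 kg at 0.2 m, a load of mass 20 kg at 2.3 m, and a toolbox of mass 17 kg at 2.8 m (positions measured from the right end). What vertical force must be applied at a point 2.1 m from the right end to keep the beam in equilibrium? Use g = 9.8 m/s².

Choose the left end as the axis so the unknown pivot reaction has zero arm there.
Sack of grain: 32 × 9.8 = 313.6 N down at 5.74 m → arm 0.56 m, τ = 313.6 × 0.56 = 175.6 N·m clockwise.
Box: 24 × 9.8 = 235.2 N down at 0.2 m → arm 6.1 m, τ = 235.2 × 6.1 = 1435 N·m clockwise.
Load: 20 × 9.8 = 196 N down at 2.3 m → arm 4 m, τ = 196 × 4 = 784 N·m clockwise.
Toolbox: 17 × 9.8 = 166.6 N down at 2.8 m → arm 3.5 m, τ = 166.6 × 3.5 = 583.1 N·m clockwise.
Net moment of the loads = 2978 N·m clockwise.
The upward force F acts at a point 2.1 m from the right end, arm 4.2 m, giving F × 4.2 counterclockwise.
For rotational equilibrium, F × 4.2 = 2978, so F = 2978 / 4.2 = 709 N.

F ≈ 709 N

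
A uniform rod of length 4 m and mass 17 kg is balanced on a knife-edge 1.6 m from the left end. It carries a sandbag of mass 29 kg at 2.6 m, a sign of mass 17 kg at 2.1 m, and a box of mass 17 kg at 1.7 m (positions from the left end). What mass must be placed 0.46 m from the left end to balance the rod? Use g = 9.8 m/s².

Sum moments about the knife-edge (at 1.6 m from the left end) (the support reaction has zero arm there).
Beam weight: 17 × 9.8 = 166.6 N down at 2 m → arm 0.4 m, τ = 166.6 × 0.4 = 66.64 N·m clockwise.
Sandbag: 29 × 9.8 = 284.2 N down at 2.6 m → arm 1 m, τ = 284.2 × 1 = 284.2 N·m clockwise.
Sign: 17 × 9.8 = 166.6 N down at 2.1 m → arm 0.5 m, τ = 166.6 × 0.5 = 83.3 N·m clockwise.
Box: 17 × 9.8 = 166.6 N down at 1.7 m → arm 0.1 m, τ = 166.6 × 0.1 = 16.66 N·m clockwise.
Net moment of known loads = 450.8 N·m clockwise.
An unknown mass m at 0.46 m has arm 1.14 m; its moment is m·g·1.14 counterclockwise.
Στ = 0 ⇒ m × 9.8 × 1.14 = 450.8 ⇒ m = 450.8 / (9.8 × 1.14) = 40.4 kg.

m ≈ 40.4 kg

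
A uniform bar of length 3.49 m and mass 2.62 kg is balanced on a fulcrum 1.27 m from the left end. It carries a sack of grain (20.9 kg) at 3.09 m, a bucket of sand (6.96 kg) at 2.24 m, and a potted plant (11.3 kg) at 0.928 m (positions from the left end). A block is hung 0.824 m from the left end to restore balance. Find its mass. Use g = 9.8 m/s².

m ≈ 94.5 kg

Sum moments about the fulcrum (at 1.27 m from the left end) (the support reaction has zero arm there).
Beam weight: 2.62 × 9.8 = 25.68 N down at 1.745 m → arm 0.475 m, τ = 25.68 × 0.475 = 12.2 N·m clockwise.
Sack of grain: 20.9 × 9.8 = 204.8 N down at 3.09 m → arm 1.82 m, τ = 204.8 × 1.82 = 372.7 N·m clockwise.
Bucket of sand: 6.96 × 9.8 = 68.21 N down at 2.24 m → arm 0.97 m, τ = 68.21 × 0.97 = 66.16 N·m clockwise.
Potted plant: 11.3 × 9.8 = 110.7 N down at 0.928 m → arm 0.342 m, τ = 110.7 × 0.342 = 37.86 N·m counterclockwise.
Net moment of known loads = 413.2 N·m clockwise.
An unknown mass m at 0.824 m has arm 0.446 m; its moment is m·g·0.446 counterclockwise.
For rotational equilibrium, m × 9.8 × 0.446 = 413.2, so m = 413.2 / (9.8 × 0.446) = 94.5 kg.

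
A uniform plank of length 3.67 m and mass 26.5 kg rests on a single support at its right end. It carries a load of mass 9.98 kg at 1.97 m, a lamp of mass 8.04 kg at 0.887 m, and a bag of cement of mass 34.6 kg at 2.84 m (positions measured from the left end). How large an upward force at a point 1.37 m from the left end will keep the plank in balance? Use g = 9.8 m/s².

About the right end:
Beam weight: 26.5 × 9.8 = 259.7 N down at 1.835 m → arm 1.835 m, τ = 259.7 × 1.835 = 476.5 N·m counterclockwise.
Load: 9.98 × 9.8 = 97.8 N down at 1.97 m → arm 1.7 m, τ = 97.8 × 1.7 = 166.3 N·m counterclockwise.
Lamp: 8.04 × 9.8 = 78.79 N down at 0.887 m → arm 2.783 m, τ = 78.79 × 2.783 = 219.3 N·m counterclockwise.
Bag of cement: 34.6 × 9.8 = 339.1 N down at 2.84 m → arm 0.83 m, τ = 339.1 × 0.83 = 281.5 N·m counterclockwise.
Net moment of the loads = 1144 N·m counterclockwise.
The upward force F acts at a point 1.37 m from the left end, arm 2.3 m, giving F × 2.3 clockwise.
Στ = 0 ⇒ F × 2.3 = 1144 ⇒ F = 1144 / 2.3 = 497 N.

F ≈ 497 N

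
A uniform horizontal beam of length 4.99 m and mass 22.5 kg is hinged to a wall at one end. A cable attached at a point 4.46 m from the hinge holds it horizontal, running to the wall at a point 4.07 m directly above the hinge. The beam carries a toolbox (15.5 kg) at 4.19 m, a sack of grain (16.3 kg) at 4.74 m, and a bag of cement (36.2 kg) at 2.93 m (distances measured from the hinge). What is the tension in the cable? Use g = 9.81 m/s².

T ≈ 993 N

Take moments about the hinge.
Beam weight: 22.5 × 9.81 = 220.7 N down at 2.495 m → arm 2.495 m, τ = 220.7 × 2.495 = 550.6 N·m clockwise.
Toolbox: 15.5 × 9.81 = 152.1 N down at 4.19 m → arm 4.19 m, τ = 152.1 × 4.19 = 637.3 N·m clockwise.
Sack of grain: 16.3 × 9.81 = 159.9 N down at 4.74 m → arm 4.74 m, τ = 159.9 × 4.74 = 757.9 N·m clockwise.
Bag of cement: 36.2 × 9.81 = 355.1 N down at 2.93 m → arm 2.93 m, τ = 355.1 × 2.93 = 1040 N·m clockwise.
Total clockwise load moment = 2986 N·m.
The cable tension T acts at 4.46 m; only its component perpendicular to the beam, T sinθ, produces torque. sinθ = h/√(h²+d²) = 4.07/√(4.07²+4.46²) = 0.6741.
For rotational equilibrium, T × 4.46 × 0.6741 = 2986, so T = 2986 / 3.006 = 993 N.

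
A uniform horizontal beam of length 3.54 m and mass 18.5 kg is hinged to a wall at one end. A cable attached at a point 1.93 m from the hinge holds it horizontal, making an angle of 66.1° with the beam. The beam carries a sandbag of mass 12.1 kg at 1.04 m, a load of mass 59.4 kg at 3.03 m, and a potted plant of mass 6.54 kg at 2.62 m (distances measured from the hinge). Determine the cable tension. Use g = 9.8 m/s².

T ≈ 1350 N

Sum moments about the hinge (the unknown hinge reaction has zero arm there).
Beam weight: 18.5 × 9.8 = 181.3 N down at 1.77 m → arm 1.77 m, τ = 181.3 × 1.77 = 320.9 N·m clockwise.
Sandbag: 12.1 × 9.8 = 118.6 N down at 1.04 m → arm 1.04 m, τ = 118.6 × 1.04 = 123.3 N·m clockwise.
Load: 59.4 × 9.8 = 582.1 N down at 3.03 m → arm 3.03 m, τ = 582.1 × 3.03 = 1764 N·m clockwise.
Potted plant: 6.54 × 9.8 = 64.09 N down at 2.62 m → arm 2.62 m, τ = 64.09 × 2.62 = 167.9 N·m clockwise.
Total clockwise load moment = 2376 N·m.
The cable tension T acts at 1.93 m; only its component perpendicular to the beam, T sinθ, produces torque. sin 66.1° = 0.9143.
Στ = 0 ⇒ T × 1.93 × 0.9143 = 2376 ⇒ T = 2376 / 1.765 = 1350 N.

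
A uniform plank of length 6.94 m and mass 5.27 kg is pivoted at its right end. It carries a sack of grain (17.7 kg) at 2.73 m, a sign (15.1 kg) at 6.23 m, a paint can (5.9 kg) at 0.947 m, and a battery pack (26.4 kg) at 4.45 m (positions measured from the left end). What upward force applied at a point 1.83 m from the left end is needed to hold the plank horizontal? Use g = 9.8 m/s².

F ≈ 392 N

Taking torques about the right end:
Beam weight: 5.27 × 9.8 = 51.65 N down at 3.47 m → arm 3.47 m, τ = 51.65 × 3.47 = 179.2 N·m counterclockwise.
Sack of grain: 17.7 × 9.8 = 173.5 N down at 2.73 m → arm 4.21 m, τ = 173.5 × 4.21 = 730.4 N·m counterclockwise.
Sign: 15.1 × 9.8 = 148 N down at 6.23 m → arm 0.71 m, τ = 148 × 0.71 = 105.1 N·m counterclockwise.
Paint can: 5.9 × 9.8 = 57.82 N down at 0.947 m → arm 5.993 m, τ = 57.82 × 5.993 = 346.5 N·m counterclockwise.
Battery pack: 26.4 × 9.8 = 258.7 N down at 4.45 m → arm 2.49 m, τ = 258.7 × 2.49 = 644.2 N·m counterclockwise.
Net moment of the loads = 2005 N·m counterclockwise.
The upward force F acts at a point 1.83 m from the left end, arm 5.11 m, giving F × 5.11 clockwise.
Στ = 0 ⇒ F × 5.11 = 2005 ⇒ F = 2005 / 5.11 = 392 N.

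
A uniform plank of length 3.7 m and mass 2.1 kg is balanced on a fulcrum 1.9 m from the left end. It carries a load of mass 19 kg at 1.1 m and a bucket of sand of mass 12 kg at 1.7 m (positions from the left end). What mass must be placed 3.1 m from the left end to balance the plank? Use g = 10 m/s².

Taking torques about the fulcrum (at 1.9 m from the left end):
Beam weight: 2.1 × 10 = 21 N down at 1.85 m → arm 0.05 m, τ = 21 × 0.05 = 1.05 N·m counterclockwise.
Load: 19 × 10 = 190 N down at 1.1 m → arm 0.8 m, τ = 190 × 0.8 = 152 N·m counterclockwise.
Bucket of sand: 12 × 10 = 120 N down at 1.7 m → arm 0.2 m, τ = 120 × 0.2 = 24 N·m counterclockwise.
Net moment of known loads = 177.1 N·m counterclockwise.
An unknown mass m at 3.1 m has arm 1.2 m; its moment is m·g·1.2 clockwise.
For rotational equilibrium, m × 10 × 1.2 = 177.1, so m = 177.1 / (10 × 1.2) = 14.8 kg.

m ≈ 14.8 kg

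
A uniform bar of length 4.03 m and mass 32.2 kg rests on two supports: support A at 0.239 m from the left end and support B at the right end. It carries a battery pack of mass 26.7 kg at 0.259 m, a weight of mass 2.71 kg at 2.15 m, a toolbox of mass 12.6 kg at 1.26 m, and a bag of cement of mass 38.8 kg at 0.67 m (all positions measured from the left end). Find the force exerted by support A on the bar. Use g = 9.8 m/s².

Take moments about support B.
Beam weight: 32.2 × 9.8 = 315.6 N down at 2.015 m → arm 2.015 m, τ = 315.6 × 2.015 = 635.9 N·m counterclockwise.
Battery pack: 26.7 × 9.8 = 261.7 N down at 0.259 m → arm 3.771 m, τ = 261.7 × 3.771 = 986.9 N·m counterclockwise.
Weight: 2.71 × 9.8 = 26.56 N down at 2.15 m → arm 1.88 m, τ = 26.56 × 1.88 = 49.93 N·m counterclockwise.
Toolbox: 12.6 × 9.8 = 123.5 N down at 1.26 m → arm 2.77 m, τ = 123.5 × 2.77 = 342.1 N·m counterclockwise.
Bag of cement: 38.8 × 9.8 = 380.2 N down at 0.67 m → arm 3.36 m, τ = 380.2 × 3.36 = 1277 N·m counterclockwise.
Net load moment about support B = 3292 N·m counterclockwise.
Reaction R at support A is upward at 0.239 m, arm 3.791 m → moment R × 3.791 clockwise.
Setting net torque to zero: R × 3.791 = 3292 → R = 868 N.

R_A ≈ 868 N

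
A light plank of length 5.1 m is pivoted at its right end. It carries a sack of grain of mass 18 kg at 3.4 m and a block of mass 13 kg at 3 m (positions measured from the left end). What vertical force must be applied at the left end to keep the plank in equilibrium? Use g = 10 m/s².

Sum moments about the right end (the unknown pivot reaction has zero arm there).
Sack of grain: 18 × 10 = 180 N down at 3.4 m → arm 1.7 m, τ = 180 × 1.7 = 306 N·m counterclockwise.
Block: 13 × 10 = 130 N down at 3 m → arm 2.1 m, τ = 130 × 2.1 = 273 N·m counterclockwise.
Net moment of the loads = 579 N·m counterclockwise.
The upward force F acts at the left end, arm 5.1 m, giving F × 5.1 clockwise.
For rotational equilibrium, F × 5.1 = 579, so F = 579 / 5.1 = 114 N.

F ≈ 114 N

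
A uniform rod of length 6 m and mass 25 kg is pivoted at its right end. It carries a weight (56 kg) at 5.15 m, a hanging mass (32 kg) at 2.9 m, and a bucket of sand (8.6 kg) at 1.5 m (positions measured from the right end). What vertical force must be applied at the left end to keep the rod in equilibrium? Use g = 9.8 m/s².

About the right end:
Beam weight: 25 × 9.8 = 245 N down at 3 m → arm 3 m, τ = 245 × 3 = 735 N·m counterclockwise.
Weight: 56 × 9.8 = 548.8 N down at 5.15 m → arm 5.15 m, τ = 548.8 × 5.15 = 2826 N·m counterclockwise.
Hanging mass: 32 × 9.8 = 313.6 N down at 2.9 m → arm 2.9 m, τ = 313.6 × 2.9 = 909.4 N·m counterclockwise.
Bucket of sand: 8.6 × 9.8 = 84.28 N down at 1.5 m → arm 1.5 m, τ = 84.28 × 1.5 = 126.4 N·m counterclockwise.
Net moment of the loads = 4597 N·m counterclockwise.
The upward force F acts at the left end, arm 6 m, giving F × 6 clockwise.
Setting net torque to zero: F × 6 = 4597 → F = 4597 / 6 = 766 N.

F ≈ 766 N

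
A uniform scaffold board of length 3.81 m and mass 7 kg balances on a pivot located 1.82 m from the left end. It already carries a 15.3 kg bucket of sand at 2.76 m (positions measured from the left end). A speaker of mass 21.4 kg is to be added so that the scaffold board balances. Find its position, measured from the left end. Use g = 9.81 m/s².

Take moments about the pivot (at 1.82 m from the left end).
Beam weight: 7 × 9.81 = 68.67 N down at 1.905 m → arm 0.085 m, τ = 68.67 × 0.085 = 5.837 N·m clockwise.
Bucket of sand: 15.3 × 9.81 = 150.1 N down at 2.76 m → arm 0.94 m, τ = 150.1 × 0.94 = 141.1 N·m clockwise.
Net moment of existing loads = 146.9 N·m clockwise.
The speaker weighs 21.4 × 9.81 = 209.9 N and must supply an equal counterclockwise moment, so its lever arm about the pivot is 146.9 / 209.9 = 0.7 m.
That puts it at 1.82 − 0.7 = 1.12 m from the left end.

x ≈ 1.12 m from the left end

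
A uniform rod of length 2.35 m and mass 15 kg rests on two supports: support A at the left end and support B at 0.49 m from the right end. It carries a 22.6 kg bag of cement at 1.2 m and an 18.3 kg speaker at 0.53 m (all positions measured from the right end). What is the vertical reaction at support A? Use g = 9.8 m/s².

Taking torques about support B:
Beam weight: 15 × 9.8 = 147 N down at 1.175 m → arm 0.685 m, τ = 147 × 0.685 = 100.7 N·m counterclockwise.
Bag of cement: 22.6 × 9.8 = 221.5 N down at 1.2 m → arm 0.71 m, τ = 221.5 × 0.71 = 157.3 N·m counterclockwise.
Speaker: 18.3 × 9.8 = 179.3 N down at 0.53 m → arm 0.04 m, τ = 179.3 × 0.04 = 7.172 N·m counterclockwise.
Net load moment about support B = 265.2 N·m counterclockwise.
Reaction R at support A is upward at 2.35 m, arm 1.86 m → moment R × 1.86 clockwise.
Balancing moments: R × 1.86 = 265.2, giving R = 143 N.

R_A ≈ 143 N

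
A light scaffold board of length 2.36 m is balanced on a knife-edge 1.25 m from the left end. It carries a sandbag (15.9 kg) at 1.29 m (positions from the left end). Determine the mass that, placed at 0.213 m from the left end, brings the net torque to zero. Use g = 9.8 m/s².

m ≈ 0.613 kg

Take moments about the knife-edge (at 1.25 m from the left end).
Sandbag: 15.9 × 9.8 = 155.8 N down at 1.29 m → arm 0.04 m, τ = 155.8 × 0.04 = 6.232 N·m clockwise.
Net moment of known loads = 6.232 N·m clockwise.
An unknown mass m at 0.213 m has arm 1.037 m; its moment is m·g·1.037 counterclockwise.
Setting net torque to zero: m × 9.8 × 1.037 = 6.232 → m = 6.232 / (9.8 × 1.037) = 0.613 kg.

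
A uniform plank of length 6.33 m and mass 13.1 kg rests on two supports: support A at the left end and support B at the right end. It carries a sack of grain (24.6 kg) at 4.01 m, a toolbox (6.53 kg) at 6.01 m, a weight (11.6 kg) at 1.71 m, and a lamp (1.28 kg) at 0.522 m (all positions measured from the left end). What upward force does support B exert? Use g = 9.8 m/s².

R_B ≈ 309 N

Sum moments about support A (its reaction then has zero moment arm).
Beam weight: 13.1 × 9.8 = 128.4 N down at 3.165 m → arm 3.165 m, τ = 128.4 × 3.165 = 406.4 N·m clockwise.
Sack of grain: 24.6 × 9.8 = 241.1 N down at 4.01 m → arm 4.01 m, τ = 241.1 × 4.01 = 966.8 N·m clockwise.
Toolbox: 6.53 × 9.8 = 63.99 N down at 6.01 m → arm 6.01 m, τ = 63.99 × 6.01 = 384.6 N·m clockwise.
Weight: 11.6 × 9.8 = 113.7 N down at 1.71 m → arm 1.71 m, τ = 113.7 × 1.71 = 194.4 N·m clockwise.
Lamp: 1.28 × 9.8 = 12.54 N down at 0.522 m → arm 0.522 m, τ = 12.54 × 0.522 = 6.546 N·m clockwise.
Net load moment about support A = 1959 N·m clockwise.
Reaction R at support B is upward at 6.33 m, arm 6.33 m → moment R × 6.33 counterclockwise.
Balancing moments: R × 6.33 = 1959, giving R = 309 N.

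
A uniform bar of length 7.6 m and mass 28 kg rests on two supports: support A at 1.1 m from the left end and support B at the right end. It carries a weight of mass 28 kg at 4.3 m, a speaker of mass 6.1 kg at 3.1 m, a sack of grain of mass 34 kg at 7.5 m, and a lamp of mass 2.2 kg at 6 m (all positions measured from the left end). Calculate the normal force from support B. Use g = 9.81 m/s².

R_B ≈ 612 N

About support A:
Beam weight: 28 × 9.81 = 274.7 N down at 3.8 m → arm 2.7 m, τ = 274.7 × 2.7 = 741.7 N·m clockwise.
Weight: 28 × 9.81 = 274.7 N down at 4.3 m → arm 3.2 m, τ = 274.7 × 3.2 = 879 N·m clockwise.
Speaker: 6.1 × 9.81 = 59.84 N down at 3.1 m → arm 2 m, τ = 59.84 × 2 = 119.7 N·m clockwise.
Sack of grain: 34 × 9.81 = 333.5 N down at 7.5 m → arm 6.4 m, τ = 333.5 × 6.4 = 2134 N·m clockwise.
Lamp: 2.2 × 9.81 = 21.58 N down at 6 m → arm 4.9 m, τ = 21.58 × 4.9 = 105.7 N·m clockwise.
Net load moment about support A = 3980 N·m clockwise.
Reaction R at support B is upward at 7.6 m, arm 6.5 m → moment R × 6.5 counterclockwise.
Στ = 0 ⇒ R × 6.5 = 3980 ⇒ R = 612 N.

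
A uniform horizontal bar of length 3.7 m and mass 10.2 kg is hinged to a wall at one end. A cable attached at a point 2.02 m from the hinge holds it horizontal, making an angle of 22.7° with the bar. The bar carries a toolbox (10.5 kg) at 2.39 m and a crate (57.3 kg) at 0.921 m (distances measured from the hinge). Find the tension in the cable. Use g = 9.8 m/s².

Take moments about the hinge.
Beam weight: 10.2 × 9.8 = 99.96 N down at 1.85 m → arm 1.85 m, τ = 99.96 × 1.85 = 184.9 N·m clockwise.
Toolbox: 10.5 × 9.8 = 102.9 N down at 2.39 m → arm 2.39 m, τ = 102.9 × 2.39 = 245.9 N·m clockwise.
Crate: 57.3 × 9.8 = 561.5 N down at 0.921 m → arm 0.921 m, τ = 561.5 × 0.921 = 517.1 N·m clockwise.
Total clockwise load moment = 947.9 N·m.
The cable tension T acts at 2.02 m; only its component perpendicular to the bar, T sinθ, produces torque. sin 22.7° = 0.3859.
Setting net torque to zero: T × 2.02 × 0.3859 = 947.9 → T = 947.9 / 0.7795 = 1220 N.

T ≈ 1220 N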